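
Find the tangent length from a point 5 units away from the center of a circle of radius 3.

tangent = √(d² - r²) = √(5² - 3²) = √(25 - 9) = √16 = 4

4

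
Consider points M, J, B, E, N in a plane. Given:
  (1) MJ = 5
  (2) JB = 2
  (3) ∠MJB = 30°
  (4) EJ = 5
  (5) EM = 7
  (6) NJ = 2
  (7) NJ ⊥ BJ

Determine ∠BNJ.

Step 1: By the law of cosines on triangle NJB: NB² = 2² + 2² − 2·2·2·cos(90°) = 8, so NB = 2·√2.
Step 2: By the inverse law of cosines on triangle BNJ: cos(∠BNJ) = ((2·√2)² + 2² − 2²) / (2·2·√2·2) = 8/11.31 = 0.7071, so ∠BNJ = 45°.

Therefore, the measure of angle ∠BNJ = 45°.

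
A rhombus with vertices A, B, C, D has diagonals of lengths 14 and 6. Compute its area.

Area = (14 * 6) / 2 = 84 / 2 = 42

42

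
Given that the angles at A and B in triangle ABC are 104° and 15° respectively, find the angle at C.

Let angle C = x. Then 104 + 15 + x = 180.
x = 180 - 119 = 61 degrees.

61 degrees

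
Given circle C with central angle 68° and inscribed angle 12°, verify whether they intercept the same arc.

By the inscribed angle theorem, the inscribed angle for a central angle of 68° should be 68° / 2 = 34°.
The given inscribed angle is 12°, which does not equal 34°.
Therefore, no, they do not correspond to the same arc.

No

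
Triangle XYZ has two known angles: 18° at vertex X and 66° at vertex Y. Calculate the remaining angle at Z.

angle Z = 180 - 18 - 66 = 96 degrees.

96 degrees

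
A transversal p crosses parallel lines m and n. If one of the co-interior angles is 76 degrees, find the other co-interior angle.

Co-interior angles sum to 180: 180 - 76 = 104 degrees.

104 degrees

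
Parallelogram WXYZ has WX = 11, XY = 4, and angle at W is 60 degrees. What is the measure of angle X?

Consecutive angles are supplementary: angle X = 180 - 60 = 120 degrees.

120 degrees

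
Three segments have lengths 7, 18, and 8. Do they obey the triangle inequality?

Check the triangle inequality: 7 + 8 = 15 ≤ 18.
Since the sum of two sides does not exceed the third, no triangle can be formed.

No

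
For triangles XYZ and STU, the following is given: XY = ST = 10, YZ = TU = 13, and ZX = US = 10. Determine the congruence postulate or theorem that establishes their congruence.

Consider the given information: XY = ST = 10, YZ = TU = 13, and ZX = US = 10
This is not ASA or AAS: ASA requires two angles and the side between them. AAS requires two angles and a non-included side.
The correct criterion is SSS. All three pairs of corresponding sides are equal (Side-Side-Side).

SSS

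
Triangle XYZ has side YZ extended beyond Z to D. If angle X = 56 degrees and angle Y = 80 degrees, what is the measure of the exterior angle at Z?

By the exterior angle theorem, an exterior angle of a triangle equals the sum of the two remote interior angles.
Exterior angle = angle X + angle Y
Exterior angle = 56 + 80 = 136 degrees

136 degrees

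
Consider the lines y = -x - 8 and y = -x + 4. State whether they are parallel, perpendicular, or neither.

Slope of line 1: m1 = -1
Slope of line 2: m2 = -1
Two lines are parallel if and only if they have equal slopes (or both are vertical).
Here m1 = m2 = -1, confirming the lines are parallel.

Parallel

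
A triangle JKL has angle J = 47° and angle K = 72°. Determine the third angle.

angle L = 180 - 47 - 72 = 61 degrees.

61 degrees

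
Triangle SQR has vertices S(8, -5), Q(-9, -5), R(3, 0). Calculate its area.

The Shoelace formula computes the area from vertex coordinates by summing cross products.
For vertices (8,-5), (-9,-5), (3,0):
Signed sum = 8*-5 - -9*-5 + -9*0 - 3*-5 + 3*-5 - 8*0
= -85 + 15 + -15 = -85
Area = (1/2)|-85| = 85/2.

85/2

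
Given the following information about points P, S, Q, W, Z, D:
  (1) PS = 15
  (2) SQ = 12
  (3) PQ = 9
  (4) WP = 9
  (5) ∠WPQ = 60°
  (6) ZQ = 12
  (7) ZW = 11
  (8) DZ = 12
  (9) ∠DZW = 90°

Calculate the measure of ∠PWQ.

Step 1: By the law of cosines on triangle WPQ: WQ² = 9² + 9² − 2·9·9·cos(60°) = 81, so WQ = 9.
Step 2: By the inverse law of cosines on triangle PWQ: cos(∠PWQ) = (9² + 9² − 9²) / (2·9·9) = 81/162 = 0.5, so ∠PWQ = 60°.

Therefore, the measure of angle ∠PWQ = 60°.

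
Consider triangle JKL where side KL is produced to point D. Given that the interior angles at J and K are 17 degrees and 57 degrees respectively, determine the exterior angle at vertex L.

The interior angle at L is 180 - 17 - 57 = 106 degrees.
The exterior angle and interior angle at L are supplementary:
Exterior angle = 180 - 106 = 74 degrees.

74 degrees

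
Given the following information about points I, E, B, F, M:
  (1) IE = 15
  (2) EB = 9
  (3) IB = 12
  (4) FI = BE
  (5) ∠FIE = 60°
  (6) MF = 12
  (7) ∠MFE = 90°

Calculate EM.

From the given relations: FI = BE = 9.
Step 1: By the law of cosines on triangle EIF: EF² = 15² + 9² − 2·15·9·cos(60°) = 171, so EF = 3·√19.
Step 2: By the law of cosines on triangle EFM: EM² = (3·√19)² + 12² − 2·3·√19·12·cos(90°) = 315, so EM = 3·√35.

Therefore, the length of EM = 3·√35.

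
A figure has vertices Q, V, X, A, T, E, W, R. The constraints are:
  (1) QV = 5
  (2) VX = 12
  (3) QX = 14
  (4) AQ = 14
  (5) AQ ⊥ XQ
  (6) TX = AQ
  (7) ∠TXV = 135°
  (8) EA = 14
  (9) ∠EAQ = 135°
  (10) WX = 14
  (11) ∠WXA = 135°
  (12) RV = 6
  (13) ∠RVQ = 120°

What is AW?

Step 1: By the law of cosines on triangle XQA: XA² = 14² + 14² − 2·14·14·cos(90°) = 392, so XA = 14·√2.
Step 2: By the law of cosines on triangle AXW: AW² = (14·√2)² + 14² − 2·14·√2·14·cos(135°) = 980, so AW = 14·√5.

Therefore, the length of AW = 14·√5.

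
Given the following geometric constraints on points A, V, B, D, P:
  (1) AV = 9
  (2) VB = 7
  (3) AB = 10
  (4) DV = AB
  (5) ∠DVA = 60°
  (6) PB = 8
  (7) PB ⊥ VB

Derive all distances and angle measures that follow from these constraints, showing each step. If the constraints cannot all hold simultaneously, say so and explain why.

The constraints are consistent.

From the given relations:
  DV = AB = 10

Step 1: From AV = 9, VD = 10, and ∠AVD = 60°, by the law of cosines:
  AD² = AV² + VD² - 2·AV·VD·cos(60°) = 81 + 100 - 90 = 91
  AD = √91

Step 2: From VB = 7, BP = 8, and ∠VBP = 90°, by the law of cosines:
  VP² = VB² + BP² - 2·VB·BP·cos(90°) = 49 + 64 - 0 = 113
  VP = √113

Step 3: From AB = 10, AV = 9, BV = 7, by the inverse law of cosines:
  cos(∠BAV) = (AB² + AV² - BV²) / (2·AB·AV)
  ∠BAV = 42.83°

Step 4: From VA = 9, VB = 7, AB = 10, by the inverse law of cosines:
  cos(∠AVB) = (VA² + VB² - AB²) / (2·VA·VB)
  ∠AVB = 76.23°

Step 5: From BA = 10, BV = 7, AV = 9, by the inverse law of cosines:
  cos(∠ABV) = (BA² + BV² - AV²) / (2·BA·BV)
  ∠ABV = 60.94°

Step 6: From AD = √91, AV = 9, DV = 10, by the inverse law of cosines:
  cos(∠DAV) = (AD² + AV² - DV²) / (2·AD·AV)
  ∠DAV = 65.21°

Step 7: From VB = 7, VP = √113, BP = 8, by the inverse law of cosines:
  cos(∠BVP) = (VB² + VP² - BP²) / (2·VB·VP)
  ∠BVP = 48.81°

Step 8: From DA = √91, DV = 10, AV = 9, by the inverse law of cosines:
  cos(∠ADV) = (DA² + DV² - AV²) / (2·DA·DV)
  ∠ADV = 54.79°

Step 9: From PB = 8, PV = √113, BV = 7, by the inverse law of cosines:
  cos(∠BPV) = (PB² + PV² - BV²) / (2·PB·PV)
  ∠BPV = 41.19°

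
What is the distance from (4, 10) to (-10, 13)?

The horizontal distance is |-10 - 4| = 14 and the vertical distance is |13 - 10| = 3.
By the Pythagorean theorem, d = sqrt(14^2 + 3^2) = sqrt(205).

sqrt(205)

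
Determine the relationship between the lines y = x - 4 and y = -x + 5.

Slope of line 1: m1 = 1
Slope of line 2: m2 = -1
m1 * m2 = -1, so perpendicular.

Perpendicular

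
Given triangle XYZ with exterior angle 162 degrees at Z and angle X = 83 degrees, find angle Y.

angle Y = 162 - 83 = 79 degrees (exterior angle theorem).

79 degrees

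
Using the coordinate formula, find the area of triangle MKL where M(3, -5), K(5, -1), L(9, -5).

Using the Shoelace formula for a triangle:
Area = (1/2)|x0(y1 - y2) + x1(y2 - y0) + x2(y0 - y1)|
Area = (1/2)|3(-1 - -5) + 5(-5 - -5) + 9(-5 - -1)|
Area = (1/2)|12 + 0 + -36|
Area = (1/2)|-24|
Area = (1/2)(24)
Area = 12

12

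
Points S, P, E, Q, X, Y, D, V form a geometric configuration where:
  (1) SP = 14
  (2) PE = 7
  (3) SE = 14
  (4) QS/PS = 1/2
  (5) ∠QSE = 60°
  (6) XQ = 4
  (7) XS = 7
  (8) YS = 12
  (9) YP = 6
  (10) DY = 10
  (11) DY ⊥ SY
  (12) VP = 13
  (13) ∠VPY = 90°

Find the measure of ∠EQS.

From the given relations: QS = 1/2·PS = 1/2·14 = 7.
Step 1: By the law of cosines on triangle QSE: QE² = 7² + 14² − 2·7·14·cos(60°) = 147, so QE = 7·√3.
Step 2: By the inverse law of cosines on triangle EQS: cos(∠EQS) = ((7·√3)² + 7² − 14²) / (2·7·√3·7) = 0/169.74 = 0, so ∠EQS = 90°.

Therefore, the measure of angle ∠EQS = 90°.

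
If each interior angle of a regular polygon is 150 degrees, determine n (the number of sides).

Each interior angle of a regular n-gon is (n - 2) * 180 / n.
Setting this equal to 150:
(n - 2) * 180 / n = 150
Each exterior angle = 180 - 150 = 30 degrees.
Since exterior angles sum to 360: n = 360 / 30 = 12.

12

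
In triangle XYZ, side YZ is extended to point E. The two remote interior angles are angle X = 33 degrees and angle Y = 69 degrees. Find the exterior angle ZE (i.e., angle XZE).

The interior angle at Z is 180 - 33 - 69 = 78 degrees.
The exterior angle and interior angle at Z are supplementary:
Exterior angle = 180 - 78 = 102 degrees.

102 degrees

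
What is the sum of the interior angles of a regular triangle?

The sum of interior angles of an n-sided polygon is (n - 2) * 180.
For n = 3: (3 - 2) * 180 = 1 * 180 = 180 degrees.

180 degrees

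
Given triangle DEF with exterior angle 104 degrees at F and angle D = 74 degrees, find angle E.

angle E = 104 - 74 = 30 degrees (exterior angle theorem).

30 degrees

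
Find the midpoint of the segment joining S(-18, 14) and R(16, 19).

The midpoint is the average of the coordinates:
x: (-18 + 16)/2 = -1
y: (14 + 19)/2 = 33/2
Midpoint = (-1, 33/2)

(-1, 33/2)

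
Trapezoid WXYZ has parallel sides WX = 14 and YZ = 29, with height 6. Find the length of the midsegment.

midsegment = (14 + 29) / 2 = 43 / 2 = 43/2

43/2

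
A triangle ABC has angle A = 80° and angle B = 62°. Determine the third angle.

Let angle C = x. Then 80 + 62 + x = 180.
x = 180 - 142 = 38 degrees.

38 degrees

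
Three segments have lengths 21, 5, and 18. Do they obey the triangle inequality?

For three segments to close into a triangle, no single side can be as long as the other two combined.
The longest side is 21, and 5 + 18 = 23 > 21.
A triangle can be formed.

Yes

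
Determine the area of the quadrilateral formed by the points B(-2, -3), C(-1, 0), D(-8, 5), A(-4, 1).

The Shoelace formula works by pairing each vertex with the next (cycling back to the first).
For each pair, compute x_i*y_(i+1) - x_(i+1)*y_i:
  (-2*0 - -1*-3) = -3
  (-1*5 - -8*0) = -5
  (-8*1 - -4*5) = 12
  (-4*-3 - -2*1) = 14
Taking half the absolute value of the total: Area = (1/2)(18) = 9.

9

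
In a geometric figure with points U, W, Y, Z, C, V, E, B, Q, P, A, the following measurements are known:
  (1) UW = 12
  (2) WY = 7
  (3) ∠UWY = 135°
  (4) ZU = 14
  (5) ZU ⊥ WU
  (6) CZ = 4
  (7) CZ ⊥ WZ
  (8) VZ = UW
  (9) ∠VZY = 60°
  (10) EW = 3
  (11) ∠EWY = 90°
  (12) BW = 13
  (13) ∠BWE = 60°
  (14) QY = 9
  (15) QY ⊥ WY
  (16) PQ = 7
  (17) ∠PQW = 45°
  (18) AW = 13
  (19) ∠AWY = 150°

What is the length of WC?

Step 1: By the law of cosines on triangle ZUW: ZW² = 14² + 12² − 2·14·12·cos(90°) = 340, so ZW = 2·√85.
Step 2: By the law of cosines on triangle WZC: WC² = (2·√85)² + 4² − 2·2·√85·4·cos(90°) = 356, so WC = 2·√89.

Therefore, the length of WC = 2·√89.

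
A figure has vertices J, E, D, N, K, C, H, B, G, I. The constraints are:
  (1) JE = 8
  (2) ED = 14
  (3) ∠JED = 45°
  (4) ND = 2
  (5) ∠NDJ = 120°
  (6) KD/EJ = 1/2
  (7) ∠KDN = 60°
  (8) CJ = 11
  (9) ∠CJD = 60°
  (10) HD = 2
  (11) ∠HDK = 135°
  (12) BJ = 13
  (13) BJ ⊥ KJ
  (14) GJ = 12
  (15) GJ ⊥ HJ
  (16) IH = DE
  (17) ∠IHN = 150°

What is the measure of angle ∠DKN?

From the given relations: KD = 1/2·EJ = 1/2·8 = 4.
Step 1: By the law of cosines on triangle KDN: KN² = 4² + 2² − 2·4·2·cos(60°) = 12, so KN = 2·√3.
Step 2: By the inverse law of cosines on triangle DKN: cos(∠DKN) = (4² + (2·√3)² − 2²) / (2·4·2·√3) = 24/27.71 = 0.866, so ∠DKN = 30°.

Therefore, the measure of angle ∠DKN = 30°.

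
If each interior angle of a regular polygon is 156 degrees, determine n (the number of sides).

Exterior angle = 180 - 156 = 24. n = 360 / 24 = 15.

15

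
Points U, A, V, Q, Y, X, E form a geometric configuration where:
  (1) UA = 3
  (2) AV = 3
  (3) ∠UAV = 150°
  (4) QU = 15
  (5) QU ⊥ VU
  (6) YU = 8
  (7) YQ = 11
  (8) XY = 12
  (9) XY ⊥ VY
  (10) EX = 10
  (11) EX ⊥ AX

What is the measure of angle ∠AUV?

Step 1: By the law of cosines on triangle UAV: UV² = 3² + 3² − 2·3·3·cos(150°) = 33.59, so UV ≈ 5.8.
Step 2: By the inverse law of cosines on triangle AUV: cos(∠AUV) = (3² + 5.8² − 3²) / (2·3·5.8) = 33.59/34.77 = 0.9659, so ∠AUV = 15°.

Therefore, the measure of angle ∠AUV = 15°.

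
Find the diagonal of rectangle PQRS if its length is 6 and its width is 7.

A rectangle's diagonal splits it into two right triangles, with the diagonal as the hypotenuse.
By the Pythagorean theorem, d^2 = 6^2 + 7^2 = 85.
Therefore d = sqrt(85).

sqrt(85)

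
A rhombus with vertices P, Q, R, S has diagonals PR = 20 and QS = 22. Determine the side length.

Half-diagonals are 10 and 11. side = sqrt(10^2 + 11^2) = sqrt(221)

sqrt(221)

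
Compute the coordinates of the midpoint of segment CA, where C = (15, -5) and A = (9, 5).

The midpoint is the point halfway along the segment.
Move half the horizontal distance: 15 + (9 - 15)/2 = 15 + -6/2 = 12
Move half the vertical distance: -5 + (5 - -5)/2 = -5 + 10/2 = 0
Midpoint = (12, 0)

(12, 0)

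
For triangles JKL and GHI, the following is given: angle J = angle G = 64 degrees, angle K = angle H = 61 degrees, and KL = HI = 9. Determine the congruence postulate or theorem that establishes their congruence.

Consider the given information: angle J = angle G = 64 degrees, angle K = angle H = 61 degrees, and KL = HI = 9
This is not SSS or HL: SSS requires all three pairs of sides, but we don't have that. HL only applies to right triangles with matching hypotenuse and leg.
The correct criterion is AAS. Two pairs of corresponding angles and a non-included side are equal (Angle-Angle-Side).

AAS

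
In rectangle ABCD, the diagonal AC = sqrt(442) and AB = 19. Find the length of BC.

Using the Pythagorean theorem: d^2 = a^2 + b^2
b^2 = d^2 - a^2
b^2 = 442 - 361
b^2 = 81
b = sqrt(81) = 9

9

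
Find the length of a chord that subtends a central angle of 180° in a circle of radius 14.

Chord = 2(14) sin(90°) = 28

28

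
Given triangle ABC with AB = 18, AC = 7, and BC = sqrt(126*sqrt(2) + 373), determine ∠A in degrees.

When all three sides of a triangle are known, the law of cosines can be rearranged to find any angle.
cos(C) = (a² + b² - c²) / (2ab) gives cos(A) = -sqrt(2)/2.
Taking the inverse cosine: A = 135°.

135°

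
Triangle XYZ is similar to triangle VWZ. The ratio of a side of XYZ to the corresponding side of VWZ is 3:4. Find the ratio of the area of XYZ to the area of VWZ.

Area ratio = (side ratio)^2 = (3/4)^2 = 9:16.

9:16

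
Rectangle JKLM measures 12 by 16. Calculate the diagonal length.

d = sqrt(12^2 + 16^2) = sqrt(400) = 20

20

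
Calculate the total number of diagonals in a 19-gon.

Total line segments between 19 vertices = C(19,2) = 171.
Subtract the 19 sides: 171 - 19 = 152 diagonals.

152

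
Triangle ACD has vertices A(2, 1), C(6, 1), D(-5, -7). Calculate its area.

Using the Shoelace formula for a triangle:
Area = (1/2)|x0(y1 - y2) + x1(y2 - y0) + x2(y0 - y1)|
Area = (1/2)|2(1 - -7) + 6(-7 - 1) + -5(1 - 1)|
Area = (1/2)|16 + -48 + 0|
Area = (1/2)|-32|
Area = (1/2)(32)
Area = 16

16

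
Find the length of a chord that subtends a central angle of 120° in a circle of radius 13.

Chord length = 2r sin(θ/2)
= 2 × 13 × sin(120°/2)
= 2 × 13 × sin(60°)
= 13*sqrt(3)

13*sqrt(3)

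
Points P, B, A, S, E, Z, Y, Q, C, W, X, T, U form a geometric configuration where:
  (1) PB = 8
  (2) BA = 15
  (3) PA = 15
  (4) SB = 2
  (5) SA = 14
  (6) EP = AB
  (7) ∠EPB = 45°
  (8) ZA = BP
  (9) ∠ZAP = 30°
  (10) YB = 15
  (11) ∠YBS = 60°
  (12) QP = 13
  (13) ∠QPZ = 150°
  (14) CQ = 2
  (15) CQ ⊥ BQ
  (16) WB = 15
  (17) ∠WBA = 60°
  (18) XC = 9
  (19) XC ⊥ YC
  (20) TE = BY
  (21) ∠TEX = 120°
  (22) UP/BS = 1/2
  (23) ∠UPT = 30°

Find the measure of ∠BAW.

Step 1: By the law of cosines on triangle ABW: AW² = 15² + 15² − 2·15·15·cos(60°) = 225, so AW = 15.
Step 2: By the inverse law of cosines on triangle BAW: cos(∠BAW) = (15² + 15² − 15²) / (2·15·15) = 225/450 = 0.5, so ∠BAW = 60°.

Therefore, the measure of angle ∠BAW = 60°.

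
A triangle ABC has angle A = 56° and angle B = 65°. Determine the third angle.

angle C = 180 - 56 - 65 = 59 degrees.

59 degrees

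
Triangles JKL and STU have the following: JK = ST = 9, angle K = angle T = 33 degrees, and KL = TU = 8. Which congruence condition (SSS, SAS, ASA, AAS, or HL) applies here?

Consider the given information: JK = ST = 9, angle K = angle T = 33 degrees, and KL = TU = 8
This is not AAS or HL: AAS requires two angles and a non-included side. HL only applies to right triangles with matching hypotenuse and leg.
The correct criterion is SAS. Two pairs of corresponding sides and the included angle are equal (Side-Angle-Side).

SAS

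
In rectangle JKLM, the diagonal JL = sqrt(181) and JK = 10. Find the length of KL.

Using the Pythagorean theorem: d^2 = a^2 + b^2
b^2 = d^2 - a^2
b^2 = 181 - 100
b^2 = 81
b = sqrt(81) = 9

9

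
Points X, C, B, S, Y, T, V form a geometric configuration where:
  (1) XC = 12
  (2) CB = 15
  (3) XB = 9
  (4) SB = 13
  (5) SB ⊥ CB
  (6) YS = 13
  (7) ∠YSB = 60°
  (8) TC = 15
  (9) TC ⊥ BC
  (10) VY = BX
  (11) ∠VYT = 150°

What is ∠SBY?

Step 1: By the law of cosines on triangle BSY: BY² = 13² + 13² − 2·13·13·cos(60°) = 169, so BY = 13.
Step 2: By the inverse law of cosines on triangle SBY: cos(∠SBY) = (13² + 13² − 13²) / (2·13·13) = 169/338 = 0.5, so ∠SBY = 60°.

Therefore, the measure of angle ∠SBY = 60°.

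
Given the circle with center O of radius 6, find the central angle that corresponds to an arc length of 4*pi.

The full circumference is 2πr = 12*pi.
The arc is 4*pi / 12*pi = 1/3 of the full circle.
So the central angle = 1/3 × 360° = 120°.

120°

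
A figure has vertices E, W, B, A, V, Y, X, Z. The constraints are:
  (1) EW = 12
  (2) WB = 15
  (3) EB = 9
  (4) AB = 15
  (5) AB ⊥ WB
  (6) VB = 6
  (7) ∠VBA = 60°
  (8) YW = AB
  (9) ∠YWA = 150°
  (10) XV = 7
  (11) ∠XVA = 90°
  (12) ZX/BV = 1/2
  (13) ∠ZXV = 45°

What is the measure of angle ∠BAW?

Step 1: By the law of cosines on triangle ABW: AW² = 15² + 15² − 2·15·15·cos(90°) = 450, so AW = 15·√2.
Step 2: By the inverse law of cosines on triangle BAW: cos(∠BAW) = (15² + (15·√2)² − 15²) / (2·15·15·√2) = 450/636.4 = 0.7071, so ∠BAW = 45°.

Therefore, the measure of angle ∠BAW = 45°.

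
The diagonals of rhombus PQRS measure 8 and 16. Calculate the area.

Area of a rhombus = (d1 * d2) / 2
Area = (8 * 16) / 2
Area = 128 / 2
Area = 64

64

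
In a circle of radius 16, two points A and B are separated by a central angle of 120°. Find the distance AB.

Drop a perpendicular from the center to the chord, bisecting both the chord and the central angle.
Each half-chord = r sin(θ/2) = 16 sin(60°).
The full chord = 2 × 16 × sin(60°) = 16*sqrt(3).

16*sqrt(3)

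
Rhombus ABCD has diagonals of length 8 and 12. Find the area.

Area = (8 * 12) / 2 = 96 / 2 = 48

48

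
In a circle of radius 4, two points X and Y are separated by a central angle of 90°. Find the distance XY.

Chord length = 2r sin(θ/2)
= 2 × 4 × sin(90°/2)
= 2 × 4 × sin(45°)
= 4*sqrt(2)

4*sqrt(2)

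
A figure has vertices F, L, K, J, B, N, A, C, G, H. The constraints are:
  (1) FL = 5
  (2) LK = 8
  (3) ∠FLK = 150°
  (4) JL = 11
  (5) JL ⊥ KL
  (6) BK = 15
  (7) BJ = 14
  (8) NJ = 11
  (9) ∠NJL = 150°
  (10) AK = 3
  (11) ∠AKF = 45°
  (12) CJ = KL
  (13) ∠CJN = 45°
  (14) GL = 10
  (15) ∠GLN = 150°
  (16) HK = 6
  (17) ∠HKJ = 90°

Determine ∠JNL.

Step 1: By the law of cosines on triangle NJL: NL² = 11² + 11² − 2·11·11·cos(150°) = 451.58, so NL ≈ 21.25.
Step 2: By the inverse law of cosines on triangle JNL: cos(∠JNL) = (11² + 21.25² − 11²) / (2·11·21.25) = 451.58/467.51 = 0.9659, so ∠JNL = 15°.

Therefore, the measure of angle ∠JNL = 15°.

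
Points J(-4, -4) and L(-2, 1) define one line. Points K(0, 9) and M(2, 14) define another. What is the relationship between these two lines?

Slope of line 1: m1 = (1 - -4)/(-2 - -4) = 5/2 = 5/2
Slope of line 2: m2 = (14 - 9)/(2 - 0) = 5/2 = 5/2
Two lines are parallel if and only if they have equal slopes (or both are vertical).
Here m1 = m2 = 5/2, confirming the lines are parallel.

Parallel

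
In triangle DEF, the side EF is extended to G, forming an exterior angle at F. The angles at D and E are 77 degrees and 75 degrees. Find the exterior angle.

The interior angle at F is 180 - 77 - 75 = 28 degrees.
The exterior angle and interior angle at F are supplementary:
Exterior angle = 180 - 28 = 152 degrees.

152 degrees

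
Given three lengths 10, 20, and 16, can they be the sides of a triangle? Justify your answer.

For three segments to close into a triangle, no single side can be as long as the other two combined.
The longest side is 20, and 10 + 16 = 26 > 20.
A triangle can be formed.

Yes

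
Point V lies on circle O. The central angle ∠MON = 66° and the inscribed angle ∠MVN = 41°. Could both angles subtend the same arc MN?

By the inscribed angle theorem, the inscribed angle for a central angle of 66° should be 66° / 2 = 33°.
The given inscribed angle is 41°, which does not equal 33°.
Therefore, no, they do not correspond to the same arc.

No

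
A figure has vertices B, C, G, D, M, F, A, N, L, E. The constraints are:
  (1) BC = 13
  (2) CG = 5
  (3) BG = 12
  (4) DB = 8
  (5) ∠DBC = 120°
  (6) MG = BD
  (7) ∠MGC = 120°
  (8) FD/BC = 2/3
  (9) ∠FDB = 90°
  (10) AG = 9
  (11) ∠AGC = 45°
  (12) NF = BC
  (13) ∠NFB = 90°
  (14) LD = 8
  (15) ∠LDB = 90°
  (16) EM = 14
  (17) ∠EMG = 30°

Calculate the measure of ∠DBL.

Step 1: By the law of cosines on triangle BDL: BL² = 8² + 8² − 2·8·8·cos(90°) = 128, so BL = 8·√2.
Step 2: By the inverse law of cosines on triangle DBL: cos(∠DBL) = (8² + (8·√2)² − 8²) / (2·8·8·√2) = 128/181.02 = 0.7071, so ∠DBL = 45°.

Therefore, the measure of angle ∠DBL = 45°.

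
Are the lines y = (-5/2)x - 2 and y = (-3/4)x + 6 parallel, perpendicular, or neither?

Slope of line 1: m1 = -5/2
Slope of line 2: m2 = -3/4
m1 != m2 and m1*m2 = 15/8 != -1. Neither.

Neither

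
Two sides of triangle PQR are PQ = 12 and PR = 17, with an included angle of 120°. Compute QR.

Law of cosines: QR^2 = 12^2 + 17^2 - 2(12)(17)cos(120°) = 637, so QR = 7*sqrt(13).

7*sqrt(13)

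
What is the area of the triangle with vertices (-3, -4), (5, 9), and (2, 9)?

The Shoelace formula computes the area from vertex coordinates by summing cross products.
For vertices (-3,-4), (5,9), (2,9):
Signed sum = -3*9 - 5*-4 + 5*9 - 2*9 + 2*-4 - -3*9
= -7 + 27 + 19 = 39
Area = (1/2)|39| = 39/2.

39/2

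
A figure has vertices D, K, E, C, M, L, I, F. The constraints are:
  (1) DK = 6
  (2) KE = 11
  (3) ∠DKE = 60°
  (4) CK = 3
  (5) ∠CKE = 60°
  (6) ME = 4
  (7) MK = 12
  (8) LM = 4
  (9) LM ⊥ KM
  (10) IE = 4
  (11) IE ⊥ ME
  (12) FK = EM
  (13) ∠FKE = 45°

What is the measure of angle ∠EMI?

Step 1: By the law of cosines on triangle MEI: MI² = 4² + 4² − 2·4·4·cos(90°) = 32, so MI = 4·√2.
Step 2: By the inverse law of cosines on triangle EMI: cos(∠EMI) = (4² + (4·√2)² − 4²) / (2·4·4·√2) = 32/45.25 = 0.7071, so ∠EMI = 45°.

Therefore, the measure of angle ∠EMI = 45°.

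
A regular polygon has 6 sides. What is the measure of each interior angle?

Each interior angle of a regular n-gon is (n - 2) * 180 / n.
For n = 6: (6 - 2) * 180 / 6 = 720/6 = 120 degrees.

120 degrees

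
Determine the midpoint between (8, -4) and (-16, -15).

M = ((x₁ + x₂)/2, (y₁ + y₂)/2)
= ((8 + -16)/2, (-4 + -15)/2)
= (-8/2, -19/2) = (-4, -19/2)

(-4, -19/2)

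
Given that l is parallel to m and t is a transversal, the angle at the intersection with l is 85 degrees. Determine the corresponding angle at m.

Corresponding angles formed by parallel lines and a transversal are equal.
The given angle is 85 degrees.
The corresponding angle = 85 degrees.

85 degrees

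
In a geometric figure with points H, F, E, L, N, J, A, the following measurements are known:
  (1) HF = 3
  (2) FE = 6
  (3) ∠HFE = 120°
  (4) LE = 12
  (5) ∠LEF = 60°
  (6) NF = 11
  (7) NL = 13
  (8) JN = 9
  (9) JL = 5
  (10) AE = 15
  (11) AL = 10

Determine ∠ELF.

Step 1: By the law of cosines on triangle LEF: LF² = 12² + 6² − 2·12·6·cos(60°) = 108, so LF = 6·√3.
Step 2: By the inverse law of cosines on triangle ELF: cos(∠ELF) = (12² + (6·√3)² − 6²) / (2·12·6·√3) = 216/249.42 = 0.866, so ∠ELF = 30°.

Therefore, the measure of angle ∠ELF = 30°.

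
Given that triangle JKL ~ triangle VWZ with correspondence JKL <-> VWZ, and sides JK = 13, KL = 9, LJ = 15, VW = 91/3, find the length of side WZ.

k = 91/3/13 = 7/3. WZ = 7/3 * 9 = 21.

21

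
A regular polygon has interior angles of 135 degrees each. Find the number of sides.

Exterior angle = 180 - 135 = 45. n = 360 / 45 = 8.

8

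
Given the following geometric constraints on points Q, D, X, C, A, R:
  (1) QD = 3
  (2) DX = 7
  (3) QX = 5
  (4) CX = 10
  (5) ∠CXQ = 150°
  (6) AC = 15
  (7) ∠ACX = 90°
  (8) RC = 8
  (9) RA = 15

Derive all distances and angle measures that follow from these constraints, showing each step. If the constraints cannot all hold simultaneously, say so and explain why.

The constraints are consistent.

Step 1: From QX = 5, XC = 10, and ∠QXC = 150°, by the law of cosines:
  QC² = QX² + XC² - 2·QX·XC·cos(150°) = 25 + 100 + 86.6 = 211.6
  QC ≈ 14.55

Step 2: From XC = 10, CA = 15, and ∠XCA = 90°, by the law of cosines:
  XA² = XC² + CA² - 2·XC·CA·cos(90°) = 100 + 225 - 0 = 325
  XA = 5·√13

Step 3: From QD = 3, QX = 5, DX = 7, by the inverse law of cosines:
  cos(∠DQX) = (QD² + QX² - DX²) / (2·QD·QX)
  ∠DQX = 120°

Step 4: From DQ = 3, DX = 7, QX = 5, by the inverse law of cosines:
  cos(∠QDX) = (DQ² + DX² - QX²) / (2·DQ·DX)
  ∠QDX = 38.21°

Step 5: From XD = 7, XQ = 5, DQ = 3, by the inverse law of cosines:
  cos(∠DXQ) = (XD² + XQ² - DQ²) / (2·XD·XQ)
  ∠DXQ = 21.79°

Step 6: From CA = 15, CR = 8, AR = 15, by the inverse law of cosines:
  cos(∠ACR) = (CA² + CR² - AR²) / (2·CA·CR)
  ∠ACR = 74.53°

Step 7: From AC = 15, AR = 15, CR = 8, by the inverse law of cosines:
  cos(∠CAR) = (AC² + AR² - CR²) / (2·AC·AR)
  ∠CAR = 30.93°

Step 8: From RA = 15, RC = 8, AC = 15, by the inverse law of cosines:
  cos(∠ARC) = (RA² + RC² - AC²) / (2·RA·RC)
  ∠ARC = 74.53°

Step 9: From QC = 14.55, QX = 5, CX = 10, by the inverse law of cosines:
  cos(∠CQX) = (QC² + QX² - CX²) / (2·QC·QX)
  ∠CQX = 20.1°

Step 10: From XA = 5·√13, XC = 10, AC = 15, by the inverse law of cosines:
  cos(∠AXC) = (XA² + XC² - AC²) / (2·XA·XC)
  ∠AXC = 56.31°

Step 11: From CQ = 14.55, CX = 10, QX = 5, by the inverse law of cosines:
  cos(∠QCX) = (CQ² + CX² - QX²) / (2·CQ·CX)
  ∠QCX = 9.9°

Step 12: From AC = 15, AX = 5·√13, CX = 10, by the inverse law of cosines:
  cos(∠CAX) = (AC² + AX² - CX²) / (2·AC·AX)
  ∠CAX = 33.69°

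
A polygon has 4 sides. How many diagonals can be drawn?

The number of diagonals in an n-gon is n(n - 3)/2.
For n = 4: 4(4 - 3)/2 = 4 × 1 / 2 = 2.

2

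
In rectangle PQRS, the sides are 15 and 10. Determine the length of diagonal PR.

A rectangle's diagonal splits it into two right triangles, with the diagonal as the hypotenuse.
By the Pythagorean theorem, d^2 = 15^2 + 10^2 = 325.
Therefore d = sqrt(325) = 5*sqrt(13).

5*sqrt(13)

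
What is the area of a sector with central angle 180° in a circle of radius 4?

The full circle has area πr² = π(4)² = 16*pi.
The sector covers 180° out of 360°, a fraction of 1/2.
Sector area = 16*pi × 1/2 = 8*pi.

8*pi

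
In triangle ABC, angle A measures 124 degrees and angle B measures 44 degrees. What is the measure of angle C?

Let angle C = x. Then 124 + 44 + x = 180.
x = 180 - 168 = 12 degrees.

12 degrees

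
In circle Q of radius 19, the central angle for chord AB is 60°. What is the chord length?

Chord length = 2r sin(θ/2)
= 2 × 19 × sin(60°/2)
= 2 × 19 × sin(30°)
= 19

19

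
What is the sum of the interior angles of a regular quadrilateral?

The sum of interior angles of an n-sided polygon is (n - 2) * 180.
For n = 4: (4 - 2) * 180 = 2 * 180 = 360 degrees.

360 degrees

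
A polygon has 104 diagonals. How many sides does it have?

Using d = n(n - 3)/2, we solve 104 = n(n - 3)/2.
So n(n - 3) = 208.
Testing n = 16: 16 * 13 = 208 = 208. Correct.
The polygon has 16 sides.

16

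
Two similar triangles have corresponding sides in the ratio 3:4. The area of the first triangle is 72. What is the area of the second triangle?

For similar figures, the area ratio equals the square of the side ratio.
Side ratio (the first triangle to the second triangle) = 3:4, so area ratio = 3^2:4^2 = 9:16.
If the area of the first triangle is 72, then the area of the second triangle = 72 * (16/9) = 128.

128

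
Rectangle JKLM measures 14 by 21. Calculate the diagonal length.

d = sqrt(14^2 + 21^2) = sqrt(637) = 7*sqrt(13)

7*sqrt(13)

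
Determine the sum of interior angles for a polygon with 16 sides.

The sum of interior angles of an n-sided polygon is (n - 2) * 180.
For n = 16: (16 - 2) * 180 = 14 * 180 = 2520 degrees.

2520 degrees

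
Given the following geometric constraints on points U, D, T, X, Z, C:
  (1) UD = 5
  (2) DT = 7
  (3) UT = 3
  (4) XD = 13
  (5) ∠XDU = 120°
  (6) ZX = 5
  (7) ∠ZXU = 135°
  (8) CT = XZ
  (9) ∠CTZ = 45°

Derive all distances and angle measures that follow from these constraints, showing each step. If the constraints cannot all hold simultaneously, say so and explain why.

The constraints are consistent.

From the given relations:
  CT = XZ = 5

Step 1: From UD = 5, DX = 13, and ∠UDX = 120°, by the law of cosines:
  UX² = UD² + DX² - 2·UD·DX·cos(120°) = 25 + 169 + 65 = 259
  UX ≈ 16.09

Step 2: From UD = 5, UT = 3, DT = 7, by the inverse law of cosines:
  cos(∠DUT) = (UD² + UT² - DT²) / (2·UD·UT)
  ∠DUT = 120°

Step 3: From DT = 7, DU = 5, TU = 3, by the inverse law of cosines:
  cos(∠TDU) = (DT² + DU² - TU²) / (2·DT·DU)
  ∠TDU = 21.79°

Step 4: From TD = 7, TU = 3, DU = 5, by the inverse law of cosines:
  cos(∠DTU) = (TD² + TU² - DU²) / (2·TD·TU)
  ∠DTU = 38.21°

Step 5: From UX = 16.09, XZ = 5, and ∠UXZ = 135°, by the law of cosines:
  UZ² = UX² + XZ² - 2·UX·XZ·cos(135°) = 259 + 25 + 113.8 = 397.8
  UZ ≈ 19.94

Step 6: From UD = 5, UX = 16.09, DX = 13, by the inverse law of cosines:
  cos(∠DUX) = (UD² + UX² - DX²) / (2·UD·UX)
  ∠DUX = 44.39°

Step 7: From XD = 13, XU = 16.09, DU = 5, by the inverse law of cosines:
  cos(∠DXU) = (XD² + XU² - DU²) / (2·XD·XU)
  ∠DXU = 15.61°

Step 8: From UX = 16.09, UZ = 19.94, XZ = 5, by the inverse law of cosines:
  cos(∠XUZ) = (UX² + UZ² - XZ²) / (2·UX·UZ)
  ∠XUZ = 10.21°

Step 9: From ZU = 19.94, ZX = 5, UX = 16.09, by the inverse law of cosines:
  cos(∠UZX) = (ZU² + ZX² - UX²) / (2·ZU·ZX)
  ∠UZX = 34.79°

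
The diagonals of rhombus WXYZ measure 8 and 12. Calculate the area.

Area of a rhombus = (d1 * d2) / 2
Area = (8 * 12) / 2
Area = 96 / 2
Area = 48

48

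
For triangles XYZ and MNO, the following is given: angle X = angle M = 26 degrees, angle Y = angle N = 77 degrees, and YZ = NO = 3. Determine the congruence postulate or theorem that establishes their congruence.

The given information matches AAS: Two pairs of corresponding angles and a non-included side are equal (Angle-Angle-Side).

AAS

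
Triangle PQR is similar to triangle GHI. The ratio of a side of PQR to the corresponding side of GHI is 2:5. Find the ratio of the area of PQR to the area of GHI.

Area scales with the square of linear dimensions. If every length is multiplied by 2/5, then the area is multiplied by (2/5)^2 = 4/25.
The area ratio is 4:25.

4:25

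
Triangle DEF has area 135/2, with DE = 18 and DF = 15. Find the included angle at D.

From the SAS area formula Area = (1/2)ab sin(C), rearranging gives sin(C) = 2*Area/(ab).
sin(C) = 2 * 135/2 / (270) = 1/2.
Therefore C = arcsin(1/2) = 30°.
Since sin(180° - C) = sin(C), the obtuse angle 150° gives the same area, so C = 30° or C = 150°.

30° or 150°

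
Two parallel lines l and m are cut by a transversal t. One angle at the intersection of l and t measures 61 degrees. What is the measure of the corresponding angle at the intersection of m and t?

Corresponding angles formed by parallel lines and a transversal are equal.
The given angle is 61 degrees.
The corresponding angle = 61 degrees.

61 degrees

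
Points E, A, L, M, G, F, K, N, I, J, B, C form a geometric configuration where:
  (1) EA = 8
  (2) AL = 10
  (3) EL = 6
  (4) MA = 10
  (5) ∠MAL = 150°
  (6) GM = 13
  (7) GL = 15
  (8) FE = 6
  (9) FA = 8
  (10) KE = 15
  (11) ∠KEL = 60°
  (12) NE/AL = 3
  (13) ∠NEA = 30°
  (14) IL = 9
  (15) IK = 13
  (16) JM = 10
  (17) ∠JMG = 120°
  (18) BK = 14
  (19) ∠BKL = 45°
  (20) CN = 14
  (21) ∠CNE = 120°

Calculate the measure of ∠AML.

Step 1: By the law of cosines on triangle MAL: ML² = 10² + 10² − 2·10·10·cos(150°) = 373.21, so ML ≈ 19.32.
Step 2: By the inverse law of cosines on triangle AML: cos(∠AML) = (10² + 19.32² − 10²) / (2·10·19.32) = 373.21/386.37 = 0.9659, so ∠AML = 15°.

Therefore, the measure of angle ∠AML = 15°.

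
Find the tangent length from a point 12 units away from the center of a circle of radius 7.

Let T be the point of tangency. Then OT ⊥ MT (radius ⊥ tangent).
In right triangle OTM: OM² = OT² + MT²
12² = 7² + MT²
MT² = 95, MT = sqrt(95)

sqrt(95)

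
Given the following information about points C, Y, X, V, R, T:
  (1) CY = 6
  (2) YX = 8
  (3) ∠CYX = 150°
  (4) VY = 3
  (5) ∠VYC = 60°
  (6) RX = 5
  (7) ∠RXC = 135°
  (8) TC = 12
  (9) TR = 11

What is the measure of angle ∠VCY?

Step 1: By the law of cosines on triangle CYV: CV² = 6² + 3² − 2·6·3·cos(60°) = 27, so CV = 3·√3.
Step 2: By the inverse law of cosines on triangle VCY: cos(∠VCY) = ((3·√3)² + 6² − 3²) / (2·3·√3·6) = 54/62.35 = 0.866, so ∠VCY = 30°.

Therefore, the measure of angle ∠VCY = 30°.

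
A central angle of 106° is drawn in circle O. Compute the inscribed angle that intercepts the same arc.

An inscribed angle intercepts an arc from a point on the circle, while the central angle intercepts the same arc from the center.
The inscribed angle is always half the central angle: 106° / 2 = 53°.

53°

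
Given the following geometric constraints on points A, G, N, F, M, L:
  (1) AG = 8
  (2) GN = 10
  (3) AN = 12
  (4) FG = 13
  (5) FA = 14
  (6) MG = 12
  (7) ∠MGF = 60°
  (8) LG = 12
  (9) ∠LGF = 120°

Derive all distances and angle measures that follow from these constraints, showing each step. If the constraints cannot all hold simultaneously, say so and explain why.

The constraints are consistent.

Step 1: From FG = 13, GM = 12, and ∠FGM = 60°, by the law of cosines:
  FM² = FG² + GM² - 2·FG·GM·cos(60°) = 169 + 144 - 156 = 157
  FM = √157

Step 2: From FG = 13, GL = 12, and ∠FGL = 120°, by the law of cosines:
  FL² = FG² + GL² - 2·FG·GL·cos(120°) = 169 + 144 + 156 = 469
  FL ≈ 21.66

Step 3: From AF = 14, AG = 8, FG = 13, by the inverse law of cosines:
  cos(∠FAG) = (AF² + AG² - FG²) / (2·AF·AG)
  ∠FAG = 66.03°

Step 4: From AG = 8, AN = 12, GN = 10, by the inverse law of cosines:
  cos(∠GAN) = (AG² + AN² - GN²) / (2·AG·AN)
  ∠GAN = 55.77°

Step 5: From GA = 8, GF = 13, AF = 14, by the inverse law of cosines:
  cos(∠AGF) = (GA² + GF² - AF²) / (2·GA·GF)
  ∠AGF = 79.75°

Step 6: From GA = 8, GN = 10, AN = 12, by the inverse law of cosines:
  cos(∠AGN) = (GA² + GN² - AN²) / (2·GA·GN)
  ∠AGN = 82.82°

Step 7: From NA = 12, NG = 10, AG = 8, by the inverse law of cosines:
  cos(∠ANG) = (NA² + NG² - AG²) / (2·NA·NG)
  ∠ANG = 41.41°

Step 8: From FA = 14, FG = 13, AG = 8, by the inverse law of cosines:
  cos(∠AFG) = (FA² + FG² - AG²) / (2·FA·FG)
  ∠AFG = 34.22°

Step 9: From FG = 13, FL = 21.66, GL = 12, by the inverse law of cosines:
  cos(∠GFL) = (FG² + FL² - GL²) / (2·FG·FL)
  ∠GFL = 28.68°

Step 10: From FG = 13, FM = √157, GM = 12, by the inverse law of cosines:
  cos(∠GFM) = (FG² + FM² - GM²) / (2·FG·FM)
  ∠GFM = 56.04°

Step 11: From MF = √157, MG = 12, FG = 13, by the inverse law of cosines:
  cos(∠FMG) = (MF² + MG² - FG²) / (2·MF·MG)
  ∠FMG = 63.96°

Step 12: From LF = 21.66, LG = 12, FG = 13, by the inverse law of cosines:
  cos(∠FLG) = (LF² + LG² - FG²) / (2·LF·LG)
  ∠FLG = 31.32°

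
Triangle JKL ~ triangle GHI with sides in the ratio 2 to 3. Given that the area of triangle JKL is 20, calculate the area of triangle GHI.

Area ratio = (2/3)^2 = 4/9. Area of GHI = 20 * 9/4 = 45.

45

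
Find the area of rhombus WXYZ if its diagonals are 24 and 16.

Area = (24 * 16) / 2 = 384 / 2 = 192

192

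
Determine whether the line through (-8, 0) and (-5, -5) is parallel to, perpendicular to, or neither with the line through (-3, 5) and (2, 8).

Slope of line 1: m1 = (-5 - 0)/(-5 - -8) = -5/3 = -5/3
Slope of line 2: m2 = (8 - 5)/(2 - -3) = 3/5 = 3/5
m1 * m2 = (-5/3) * (3/5) = -1 = -1, so the lines are perpendicular.

Perpendicular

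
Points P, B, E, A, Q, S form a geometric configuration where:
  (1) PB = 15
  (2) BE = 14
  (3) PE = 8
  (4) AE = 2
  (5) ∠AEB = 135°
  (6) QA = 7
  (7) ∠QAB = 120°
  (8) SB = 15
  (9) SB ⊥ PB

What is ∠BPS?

Step 1: By the law of cosines on triangle PBS: PS² = 15² + 15² − 2·15·15·cos(90°) = 450, so PS = 15·√2.
Step 2: By the inverse law of cosines on triangle BPS: cos(∠BPS) = (15² + (15·√2)² − 15²) / (2·15·15·√2) = 450/636.4 = 0.7071, so ∠BPS = 45°.

Therefore, the measure of angle ∠BPS = 45°.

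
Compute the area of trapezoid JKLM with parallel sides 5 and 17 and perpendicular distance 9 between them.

Area = (5 + 17) * 9 / 2 = 198 / 2 = 99

99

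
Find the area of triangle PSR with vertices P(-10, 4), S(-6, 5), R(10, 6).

Using the Shoelace formula for a triangle:
Area = (1/2)|x0(y1 - y2) + x1(y2 - y0) + x2(y0 - y1)|
Area = (1/2)|-10(5 - 6) + -6(6 - 4) + 10(4 - 5)|
Area = (1/2)|10 + -12 + -10|
Area = (1/2)|-12|
Area = (1/2)(12)
Area = 6

6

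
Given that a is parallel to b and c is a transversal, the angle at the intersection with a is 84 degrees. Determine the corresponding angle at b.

Corresponding angles formed by parallel lines and a transversal are equal.
The given angle is 84 degrees.
The corresponding angle = 84 degrees.

84 degrees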